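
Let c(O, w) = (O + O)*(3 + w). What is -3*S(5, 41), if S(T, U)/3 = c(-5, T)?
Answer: 720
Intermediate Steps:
c(O, w) = 2*O*(3 + w) (c(O, w) = (2*O)*(3 + w) = 2*O*(3 + w))
S(T, U) = -90 - 30*T (S(T, U) = 3*(2*(-5)*(3 + T)) = 3*(-30 - 10*T) = -90 - 30*T)
-3*S(5, 41) = -3*(-90 - 30*5) = -3*(-90 - 150) = -3*(-240) = 720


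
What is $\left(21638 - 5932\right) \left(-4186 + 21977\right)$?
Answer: $279425446$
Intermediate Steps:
$\left(21638 - 5932\right) \left(-4186 + 21977\right) = 15706 \cdot 17791 = 279425446$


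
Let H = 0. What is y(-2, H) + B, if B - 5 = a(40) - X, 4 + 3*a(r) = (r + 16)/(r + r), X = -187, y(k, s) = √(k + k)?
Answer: 1909/10 + 2*I ≈ 190.9 + 2.0*I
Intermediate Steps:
y(k, s) = √2*√k (y(k, s) = √(2*k) = √2*√k)
a(r) = -4/3 + (16 + r)/(6*r) (a(r) = -4/3 + ((r + 16)/(r + r))/3 = -4/3 + ((16 + r)/((2*r)))/3 = -4/3 + ((16 + r)*(1/(2*r)))/3 = -4/3 + ((16 + r)/(2*r))/3 = -4/3 + (16 + r)/(6*r))
B = 1909/10 (B = 5 + ((⅙)*(16 - 7*40)/40 - 1*(-187)) = 5 + ((⅙)*(1/40)*(16 - 280) + 187) = 5 + ((⅙)*(1/40)*(-264) + 187) = 5 + (-11/10 + 187) = 5 + 1859/10 = 1909/10 ≈ 190.90)
y(-2, H) + B = √2*√(-2) + 1909/10 = √2*(I*√2) + 1909/10 = 2*I + 1909/10 = 1909/10 + 2*I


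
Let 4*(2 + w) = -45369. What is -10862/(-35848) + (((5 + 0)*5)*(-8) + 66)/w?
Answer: 256049751/813337348 ≈ 0.31481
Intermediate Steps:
w = -45377/4 (w = -2 + (¼)*(-45369) = -2 - 45369/4 = -45377/4 ≈ -11344.)
-10862/(-35848) + (((5 + 0)*5)*(-8) + 66)/w = -10862/(-35848) + (((5 + 0)*5)*(-8) + 66)/(-45377/4) = -10862*(-1/35848) + ((5*5)*(-8) + 66)*(-4/45377) = 5431/17924 + (25*(-8) + 66)*(-4/45377) = 5431/17924 + (-200 + 66)*(-4/45377) = 5431/17924 - 134*(-4/45377) = 5431/17924 + 536/45377 = 256049751/813337348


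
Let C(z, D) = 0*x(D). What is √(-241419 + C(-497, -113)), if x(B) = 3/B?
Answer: I*√241419 ≈ 491.34*I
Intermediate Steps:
C(z, D) = 0 (C(z, D) = 0*(3/D) = 0)
√(-241419 + C(-497, -113)) = √(-241419 + 0) = √(-241419) = I*√241419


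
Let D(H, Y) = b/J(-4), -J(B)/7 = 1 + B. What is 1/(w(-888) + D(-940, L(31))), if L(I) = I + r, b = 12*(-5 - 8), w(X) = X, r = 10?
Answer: -7/6268 ≈ -0.0011168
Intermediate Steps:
J(B) = -7 - 7*B (J(B) = -7*(1 + B) = -7 - 7*B)
b = -156 (b = 12*(-13) = -156)
L(I) = 10 + I (L(I) = I + 10 = 10 + I)
D(H, Y) = -52/7 (D(H, Y) = -156/(-7 - 7*(-4)) = -156/(-7 + 28) = -156/21 = -156*1/21 = -52/7)
1/(w(-888) + D(-940, L(31))) = 1/(-888 - 52/7) = 1/(-6268/7) = -7/6268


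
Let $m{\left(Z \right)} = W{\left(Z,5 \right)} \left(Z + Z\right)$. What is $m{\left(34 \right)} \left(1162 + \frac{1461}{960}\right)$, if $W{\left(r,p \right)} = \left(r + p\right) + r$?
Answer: $\frac{462057807}{80} \approx 5.7757 \cdot 10^{6}$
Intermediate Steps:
$W{\left(r,p \right)} = p + 2 r$ ($W{\left(r,p \right)} = \left(p + r\right) + r = p + 2 r$)
$m{\left(Z \right)} = 2 Z \left(5 + 2 Z\right)$ ($m{\left(Z \right)} = \left(5 + 2 Z\right) \left(Z + Z\right) = \left(5 + 2 Z\right) 2 Z = 2 Z \left(5 + 2 Z\right)$)
$m{\left(34 \right)} \left(1162 + \frac{1461}{960}\right) = 2 \cdot 34 \left(5 + 2 \cdot 34\right) \left(1162 + \frac{1461}{960}\right) = 2 \cdot 34 \left(5 + 68\right) \left(1162 + 1461 \cdot \frac{1}{960}\right) = 2 \cdot 34 \cdot 73 \left(1162 + \frac{487}{320}\right) = 4964 \cdot \frac{372327}{320} = \frac{462057807}{80}$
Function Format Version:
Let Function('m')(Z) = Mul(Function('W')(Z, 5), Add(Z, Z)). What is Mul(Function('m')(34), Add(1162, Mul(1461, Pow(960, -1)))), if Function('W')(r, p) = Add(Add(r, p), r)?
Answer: Rational(462057807, 80) ≈ 5.7757e+6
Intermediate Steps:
Function('W')(r, p) = Add(p, Mul(2, r)) (Function('W')(r, p) = Add(Add(p, r), r) = Add(p, Mul(2, r)))
Function('m')(Z) = Mul(2, Z, Add(5, Mul(2, Z))) (Function('m')(Z) = Mul(Add(5, Mul(2, Z)), Add(Z, Z)) = Mul(Add(5, Mul(2, Z)), Mul(2, Z)) = Mul(2, Z, Add(5, Mul(2, Z))))
Mul(Function('m')(34), Add(1162, Mul(1461, Pow(960, -1)))) = Mul(Mul(2, 34, Add(5, Mul(2, 34))), Add(1162, Mul(1461, Pow(960, -1)))) = Mul(Mul(2, 34, Add(5, 68)), Add(1162, Mul(1461, Rational(1, 960)))) = Mul(Mul(2, 34, 73), Add(1162, Rational(487, 320))) = Mul(4964, Rational(372327, 320)) = Rational(462057807, 80)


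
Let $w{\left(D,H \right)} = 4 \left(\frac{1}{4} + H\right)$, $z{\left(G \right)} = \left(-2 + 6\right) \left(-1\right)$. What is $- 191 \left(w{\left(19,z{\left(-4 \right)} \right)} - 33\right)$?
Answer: $9168$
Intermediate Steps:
$z{\left(G \right)} = -4$ ($z{\left(G \right)} = 4 \left(-1\right) = -4$)
$w{\left(D,H \right)} = 1 + 4 H$ ($w{\left(D,H \right)} = 4 \left(\frac{1}{4} + H\right) = 1 + 4 H$)
$- 191 \left(w{\left(19,z{\left(-4 \right)} \right)} - 33\right) = - 191 \left(\left(1 + 4 \left(-4\right)\right) - 33\right) = - 191 \left(\left(1 - 16\right) - 33\right) = - 191 \left(-15 - 33\right) = \left(-191\right) \left(-48\right) = 9168$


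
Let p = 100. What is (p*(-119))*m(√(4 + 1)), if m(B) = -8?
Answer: 95200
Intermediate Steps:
(p*(-119))*m(√(4 + 1)) = (100*(-119))*(-8) = -11900*(-8) = 95200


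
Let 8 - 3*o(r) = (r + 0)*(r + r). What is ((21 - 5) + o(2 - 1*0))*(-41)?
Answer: -656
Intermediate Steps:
o(r) = 8/3 - 2*r²/3 (o(r) = 8/3 - (r + 0)*(r + r)/3 = 8/3 - r*2*r/3 = 8/3 - 2*r²/3)
((21 - 5) + o(2 - 1*0))*(-41) = ((21 - 5) + (8/3 - 2*(2 - 1*0)²/3))*(-41) = (16 + (8/3 - 2*(2 + 0)²/3))*(-41) = (16 + (8/3 - ⅔*2²))*(-41) = (16 + (8/3 - ⅔*4))*(-41) = (16 + (8/3 - 8/3))*(-41) = (16 + 0)*(-41) = 16*(-41) = -656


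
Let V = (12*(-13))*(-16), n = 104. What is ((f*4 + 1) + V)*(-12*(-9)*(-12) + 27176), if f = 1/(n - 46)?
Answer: 1874100200/29 ≈ 6.4624e+7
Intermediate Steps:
f = 1/58 (f = 1/(104 - 46) = 1/58 ≈ 0.017241)
V = 2496 (V = -156*(-16) = 2496)
((f*4 + 1) + V)*(-12*(-9)*(-12) + 27176) = (((1/58)*4 + 1) + 2496)*(-12*(-9)*(-12) + 27176) = ((2/29 + 1) + 2496)*(108*(-12) + 27176) = (31/29 + 2496)*(-1296 + 27176) = (72415/29)*25880 = 1874100200/29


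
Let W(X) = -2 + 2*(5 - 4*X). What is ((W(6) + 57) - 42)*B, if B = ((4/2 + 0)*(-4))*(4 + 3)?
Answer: 1400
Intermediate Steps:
W(X) = 8 - 8*X (W(X) = -2 + (10 - 8*X) = 8 - 8*X)
B = -56 (B = ((4*(½) + 0)*(-4))*7 = ((2 + 0)*(-4))*7 = (2*(-4))*7 = -8*7 = -56)
((W(6) + 57) - 42)*B = (((8 - 8*6) + 57) - 42)*(-56) = (((8 - 48) + 57) - 42)*(-56) = ((-40 + 57) - 42)*(-56) = (17 - 42)*(-56) = -25*(-56) = 1400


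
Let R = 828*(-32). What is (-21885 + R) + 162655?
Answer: 114274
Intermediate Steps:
R = -26496
(-21885 + R) + 162655 = (-21885 - 26496) + 162655 = -48381 + 162655 = 114274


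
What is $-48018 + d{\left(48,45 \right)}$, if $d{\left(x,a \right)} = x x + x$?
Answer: $-45666$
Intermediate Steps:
$d{\left(x,a \right)} = x + x^{2}$ ($d{\left(x,a \right)} = x^{2} + x = x + x^{2}$)
$-48018 + d{\left(48,45 \right)} = -48018 + 48 \left(1 + 48\right) = -48018 + 48 \cdot 49 = -48018 + 2352 = -45666$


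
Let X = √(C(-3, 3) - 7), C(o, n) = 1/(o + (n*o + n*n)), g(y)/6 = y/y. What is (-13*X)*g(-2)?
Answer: -26*I*√66 ≈ -211.23*I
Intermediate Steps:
g(y) = 6 (g(y) = 6*(y/y) = 6*1 = 6)
C(o, n) = 1/(o + n² + n*o) (C(o, n) = 1/(o + (n*o + n²)) = 1/(o + (n² + n*o)) = 1/(o + n² + n*o))
X = I*√66/3 (X = √(1/(-3 + 3² + 3*(-3)) - 7) = √(1/(-3 + 9 - 9) - 7) = √(1/(-3) - 7) = √(-⅓ - 7) = √(-22/3) = I*√66/3 ≈ 2.708*I)
(-13*X)*g(-2) = -13*I*√66/3*6 = -26*I*√66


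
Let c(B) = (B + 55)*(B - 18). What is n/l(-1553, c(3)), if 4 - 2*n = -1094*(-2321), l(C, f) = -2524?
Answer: 1269585/2524 ≈ 503.00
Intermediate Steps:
c(B) = (-18 + B)*(55 + B) (c(B) = (55 + B)*(-18 + B) = (-18 + B)*(55 + B))
n = -1269585 (n = 2 - (-547)*(-2321) = 2 - ½*2539174 = 2 - 1269587 = -1269585)
n/l(-1553, c(3)) = -1269585/(-2524) = -1269585*(-1/2524) = 1269585/2524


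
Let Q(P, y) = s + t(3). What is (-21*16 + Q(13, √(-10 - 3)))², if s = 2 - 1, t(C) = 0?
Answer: 112225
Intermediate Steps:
s = 1
Q(P, y) = 1 (Q(P, y) = 1 + 0 = 1)
(-21*16 + Q(13, √(-10 - 3)))² = (-21*16 + 1)² = (-336 + 1)² = (-335)² = 112225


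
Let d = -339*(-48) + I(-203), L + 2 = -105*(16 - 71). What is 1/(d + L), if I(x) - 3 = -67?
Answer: 1/21981 ≈ 4.5494e-5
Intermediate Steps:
I(x) = -64 (I(x) = 3 - 67 = -64)
L = 5773 (L = -2 - 105*(16 - 71) = -2 - 105*(-55) = -2 + 5775 = 5773)
d = 16208 (d = -339*(-48) - 64 = 16272 - 64 = 16208)
1/(d + L) = 1/(16208 + 5773) = 1/21981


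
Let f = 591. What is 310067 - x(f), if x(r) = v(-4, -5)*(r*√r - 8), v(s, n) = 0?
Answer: 310067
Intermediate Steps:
x(r) = 0 (x(r) = 0*(r*√r - 8) = 0*(r^(3/2) - 8) = 0*(-8 + r^(3/2)) = 0)
310067 - x(f) = 310067 - 1*0 = 310067 + 0 = 310067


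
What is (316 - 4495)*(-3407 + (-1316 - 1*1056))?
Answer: 24150441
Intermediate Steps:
(316 - 4495)*(-3407 + (-1316 - 1*1056)) = -4179*(-3407 + (-1316 - 1056)) = -4179*(-3407 - 2372) = -4179*(-5779) = 24150441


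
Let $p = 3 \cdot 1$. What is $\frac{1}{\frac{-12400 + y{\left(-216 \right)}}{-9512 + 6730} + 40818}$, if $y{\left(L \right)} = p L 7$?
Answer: $\frac{1391}{56786306} \approx 2.4495 \cdot 10^{-5}$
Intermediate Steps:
$p = 3$
$y{\left(L \right)} = 21 L$ ($y{\left(L \right)} = 3 L 7 = 21 L$)
$\frac{1}{\frac{-12400 + y{\left(-216 \right)}}{-9512 + 6730} + 40818} = \frac{1}{\frac{-12400 + 21 \left(-216\right)}{-9512 + 6730} + 40818} = \frac{1}{\frac{-12400 - 4536}{-2782} + 40818} = \frac{1}{\left(-16936\right) \left(- \frac{1}{2782}\right) + 40818} = \frac{1}{\frac{8468}{1391} + 40818} = \frac{1}{\frac{56786306}{1391}} = \frac{1391}{56786306}$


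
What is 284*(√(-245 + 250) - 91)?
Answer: -25844 + 284*√5 ≈ -25209.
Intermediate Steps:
284*(√(-245 + 250) - 91) = 284*(√5 - 91) = 284*(-91 + √5) = -25844 + 284*√5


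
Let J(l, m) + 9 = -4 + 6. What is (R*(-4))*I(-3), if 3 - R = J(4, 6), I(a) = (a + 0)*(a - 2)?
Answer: -600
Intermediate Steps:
I(a) = a*(-2 + a)
J(l, m) = -7 (J(l, m) = -9 + (-4 + 6) = -9 + 2 = -7)
R = 10 (R = 3 - 1*(-7) = 3 + 7 = 10)
(R*(-4))*I(-3) = (10*(-4))*(-3*(-2 - 3)) = -(-120)*(-5) = -40*15 = -600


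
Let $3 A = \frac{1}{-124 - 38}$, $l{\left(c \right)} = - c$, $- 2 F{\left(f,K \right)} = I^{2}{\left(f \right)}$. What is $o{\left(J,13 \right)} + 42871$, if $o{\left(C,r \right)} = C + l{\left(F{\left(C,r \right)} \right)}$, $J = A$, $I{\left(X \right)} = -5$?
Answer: $\frac{10420690}{243} \approx 42884.0$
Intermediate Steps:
$F{\left(f,K \right)} = - \frac{25}{2}$ ($F{\left(f,K \right)} = - \frac{\left(-5\right)^{2}}{2} = \left(- \frac{1}{2}\right) 25 = - \frac{25}{2}$)
$A = - \frac{1}{486}$ ($A = \frac{1}{3 \left(-124 - 38\right)} = \frac{1}{3 \left(-162\right)} = \frac{1}{3} \left(- \frac{1}{162}\right) = - \frac{1}{486} \approx -0.0020576$)
$J = - \frac{1}{486} \approx -0.0020576$
$o{\left(C,r \right)} = \frac{25}{2} + C$ ($o{\left(C,r \right)} = C - - \frac{25}{2} = C + \frac{25}{2} = \frac{25}{2} + C$)
$o{\left(J,13 \right)} + 42871 = \left(\frac{25}{2} - \frac{1}{486}\right) + 42871 = \frac{3037}{243} + 42871 = \frac{10420690}{243}$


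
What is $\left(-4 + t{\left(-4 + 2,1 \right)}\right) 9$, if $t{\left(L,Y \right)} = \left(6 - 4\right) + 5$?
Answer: $27$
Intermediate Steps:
$t{\left(L,Y \right)} = 7$ ($t{\left(L,Y \right)} = 2 + 5 = 7$)
$\left(-4 + t{\left(-4 + 2,1 \right)}\right) 9 = \left(-4 + 7\right) 9 = 3 \cdot 9 = 27$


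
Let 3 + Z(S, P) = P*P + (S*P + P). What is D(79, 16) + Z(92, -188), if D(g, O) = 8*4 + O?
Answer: 17905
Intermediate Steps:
Z(S, P) = -3 + P + P² + P*S (Z(S, P) = -3 + (P*P + (S*P + P)) = -3 + (P² + (P*S + P)) = -3 + (P² + (P + P*S)) = -3 + (P + P² + P*S) = -3 + P + P² + P*S)
D(g, O) = 32 + O
D(79, 16) + Z(92, -188) = (32 + 16) + (-3 - 188 + (-188)² - 188*92) = 48 + (-3 - 188 + 35344 - 17296) = 48 + 17857 = 17905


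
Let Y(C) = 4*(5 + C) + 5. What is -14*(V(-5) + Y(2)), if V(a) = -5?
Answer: -392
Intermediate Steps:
Y(C) = 25 + 4*C (Y(C) = (20 + 4*C) + 5 = 25 + 4*C)
-14*(V(-5) + Y(2)) = -14*(-5 + (25 + 4*2)) = -14*(-5 + (25 + 8)) = -14*(-5 + 33) = -14*28 = -392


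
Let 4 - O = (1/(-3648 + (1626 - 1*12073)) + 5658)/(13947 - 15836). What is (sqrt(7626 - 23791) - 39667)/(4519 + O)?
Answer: -1056151923485/120506682474 + 26625455*I*sqrt(16165)/120506682474 ≈ -8.7643 + 0.028091*I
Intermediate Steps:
O = 186251329/26625455 (O = 4 - (1/(-3648 + (1626 - 1*12073)) + 5658)/(13947 - 15836) = 4 - (1/(-3648 + (1626 - 12073)) + 5658)/(-1889) = 4 - (1/(-3648 - 10447) + 5658)*(-1)/1889 = 4 - (1/(-14095) + 5658)*(-1)/1889 = 4 - (-1/14095 + 5658)*(-1)/1889 = 4 - 79749509*(-1)/(14095*1889) = 4 - 1*(-79749509/26625455) = 4 + 79749509/26625455 = 186251329/26625455 ≈ 6.9952)
(sqrt(7626 - 23791) - 39667)/(4519 + O) = (sqrt(7626 - 23791) - 39667)/(4519 + 186251329/26625455) = (sqrt(-16165) - 39667)/(120506682474/26625455) = (I*sqrt(16165) - 39667)*(26625455/120506682474) = (-39667 + I*sqrt(16165))*(26625455/120506682474) = -1056151923485/120506682474 + 26625455*I*sqrt(16165)/120506682474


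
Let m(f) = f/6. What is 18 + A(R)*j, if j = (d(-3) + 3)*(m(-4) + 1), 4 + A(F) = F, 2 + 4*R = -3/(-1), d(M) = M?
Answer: 18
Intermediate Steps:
m(f) = f/6 (m(f) = f*(⅙) = f/6)
R = ¼ (R = -½ + (-3/(-1))/4 = -½ + (-3*(-1))/4 = -½ + (¼)*3 = -½ + ¾ = ¼ ≈ 0.25000)
A(F) = -4 + F
j = 0 (j = (-3 + 3)*((⅙)*(-4) + 1) = 0*(-⅔ + 1) = 0*(⅓) = 0)
18 + A(R)*j = 18 + (-4 + ¼)*0 = 18 - 15/4*0 = 18 + 0 = 18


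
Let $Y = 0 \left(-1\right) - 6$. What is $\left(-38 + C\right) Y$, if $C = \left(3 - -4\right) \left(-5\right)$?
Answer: $438$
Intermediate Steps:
$Y = -6$ ($Y = 0 - 6 = -6$)
$C = -35$ ($C = \left(3 + 4\right) \left(-5\right) = 7 \left(-5\right) = -35$)
$\left(-38 + C\right) Y = \left(-38 - 35\right) \left(-6\right) = \left(-73\right) \left(-6\right) = 438$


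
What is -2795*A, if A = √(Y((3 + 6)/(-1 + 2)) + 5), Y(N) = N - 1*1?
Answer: -2795*√13 ≈ -10078.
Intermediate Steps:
Y(N) = -1 + N (Y(N) = N - 1 = -1 + N)
A = √13 (A = √((-1 + (3 + 6)/(-1 + 2)) + 5) = √((-1 + 9/1) + 5) = √((-1 + 9*1) + 5) = √((-1 + 9) + 5) = √(8 + 5) = √13 ≈ 3.6056)
-2795*A = -2795*√13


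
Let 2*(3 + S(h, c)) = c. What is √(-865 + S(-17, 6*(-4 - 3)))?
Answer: I*√889 ≈ 29.816*I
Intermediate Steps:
S(h, c) = -3 + c/2
√(-865 + S(-17, 6*(-4 - 3))) = √(-865 + (-3 + (6*(-4 - 3))/2)) = √(-865 + (-3 + (6*(-7))/2)) = √(-865 + (-3 + (½)*(-42))) = √(-865 + (-3 - 21)) = √(-865 - 24) = √(-889) = I*√889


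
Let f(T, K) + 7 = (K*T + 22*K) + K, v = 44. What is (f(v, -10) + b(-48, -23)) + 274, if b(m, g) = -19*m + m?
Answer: 461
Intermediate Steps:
f(T, K) = -7 + 23*K + K*T (f(T, K) = -7 + ((K*T + 22*K) + K) = -7 + ((22*K + K*T) + K) = -7 + (23*K + K*T) = -7 + 23*K + K*T)
b(m, g) = -18*m
(f(v, -10) + b(-48, -23)) + 274 = ((-7 + 23*(-10) - 10*44) - 18*(-48)) + 274 = ((-7 - 230 - 440) + 864) + 274 = (-677 + 864) + 274 = 187 + 274 = 461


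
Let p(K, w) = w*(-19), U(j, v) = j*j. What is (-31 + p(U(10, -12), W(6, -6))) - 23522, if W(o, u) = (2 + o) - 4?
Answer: -23629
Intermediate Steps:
W(o, u) = -2 + o
U(j, v) = j²
p(K, w) = -19*w
(-31 + p(U(10, -12), W(6, -6))) - 23522 = (-31 - 19*(-2 + 6)) - 23522 = (-31 - 19*4) - 23522 = (-31 - 76) - 23522 = -107 - 23522 = -23629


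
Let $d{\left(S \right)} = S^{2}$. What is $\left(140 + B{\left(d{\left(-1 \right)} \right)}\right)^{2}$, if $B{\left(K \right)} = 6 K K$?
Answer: $21316$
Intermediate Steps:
$B{\left(K \right)} = 6 K^{2}$
$\left(140 + B{\left(d{\left(-1 \right)} \right)}\right)^{2} = \left(140 + 6 \left(\left(-1\right)^{2}\right)^{2}\right)^{2} = \left(140 + 6 \cdot 1^{2}\right)^{2} = \left(140 + 6 \cdot 1\right)^{2} = \left(140 + 6\right)^{2} = 146^{2} = 21316$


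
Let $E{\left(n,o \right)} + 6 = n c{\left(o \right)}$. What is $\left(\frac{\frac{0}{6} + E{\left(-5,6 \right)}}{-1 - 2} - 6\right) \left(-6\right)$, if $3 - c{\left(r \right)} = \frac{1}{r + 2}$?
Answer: $- \frac{19}{4} \approx -4.75$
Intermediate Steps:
$c{\left(r \right)} = 3 - \frac{1}{2 + r}$ ($c{\left(r \right)} = 3 - \frac{1}{r + 2} = 3 - \frac{1}{2 + r}$)
$E{\left(n,o \right)} = -6 + \frac{n \left(5 + 3 o\right)}{2 + o}$ ($E{\left(n,o \right)} = -6 + n \frac{5 + 3 o}{2 + o} = -6 + \frac{n \left(5 + 3 o\right)}{2 + o}$)
$\left(\frac{\frac{0}{6} + E{\left(-5,6 \right)}}{-1 - 2} - 6\right) \left(-6\right) = \left(\frac{\frac{0}{6} + \frac{-12 - 36 - 5 \left(5 + 3 \cdot 6\right)}{2 + 6}}{-1 - 2} - 6\right) \left(-6\right) = \left(\frac{0 \cdot \frac{1}{6} + \frac{-12 - 36 - 5 \left(5 + 18\right)}{8}}{-3} - 6\right) \left(-6\right) = \left(\left(0 + \frac{-12 - 36 - 115}{8}\right) \left(- \frac{1}{3}\right) - 6\right) \left(-6\right) = \left(\left(0 + \frac{1}{8} \left(-163\right)\right) \left(- \frac{1}{3}\right) - 6\right) \left(-6\right) = \left(\left(0 - \frac{163}{8}\right) \left(- \frac{1}{3}\right) - 6\right) \left(-6\right) = \left(\left(- \frac{163}{8}\right) \left(- \frac{1}{3}\right) - 6\right) \left(-6\right) = \left(\frac{163}{24} - 6\right) \left(-6\right) = \frac{19}{24} \left(-6\right) = - \frac{19}{4}$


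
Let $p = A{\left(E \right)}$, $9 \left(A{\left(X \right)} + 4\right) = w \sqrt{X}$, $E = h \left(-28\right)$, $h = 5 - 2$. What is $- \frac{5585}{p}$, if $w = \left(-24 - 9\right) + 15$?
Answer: $\frac{5585}{88} - \frac{5585 i \sqrt{21}}{88} \approx 63.466 - 290.84 i$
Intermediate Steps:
$w = -18$ ($w = -33 + 15 = -18$)
$h = 3$ ($h = 5 - 2 = 3$)
$E = -84$ ($E = 3 \left(-28\right) = -84$)
$A{\left(X \right)} = -4 - 2 \sqrt{X}$ ($A{\left(X \right)} = -4 + \frac{\left(-18\right) \sqrt{X}}{9} = -4 - 2 \sqrt{X}$)
$p = -4 - 4 i \sqrt{21}$ ($p = -4 - 2 \sqrt{-84} = -4 - 2 \cdot 2 i \sqrt{21} = -4 - 4 i \sqrt{21} \approx -4.0 - 18.33 i$)
$- \frac{5585}{p} = - \frac{5585}{-4 - 4 i \sqrt{21}}$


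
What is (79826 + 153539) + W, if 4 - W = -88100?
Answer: 321469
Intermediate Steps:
W = 88104 (W = 4 - 1*(-88100) = 4 + 88100 = 88104)
(79826 + 153539) + W = (79826 + 153539) + 88104 = 233365 + 88104 = 321469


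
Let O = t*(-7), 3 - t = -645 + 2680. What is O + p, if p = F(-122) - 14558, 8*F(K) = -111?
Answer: -2783/8 ≈ -347.88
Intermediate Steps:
t = -2032 (t = 3 - (-645 + 2680) = 3 - 1*2035 = 3 - 2035 = -2032)
F(K) = -111/8 (F(K) = (⅛)*(-111) = -111/8)
p = -116575/8 (p = -111/8 - 14558 = -116575/8 ≈ -14572.)
O = 14224 (O = -2032*(-7) = 14224)
O + p = 14224 - 116575/8 = -2783/8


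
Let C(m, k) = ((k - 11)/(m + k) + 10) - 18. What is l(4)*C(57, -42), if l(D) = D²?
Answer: -2768/15 ≈ -184.53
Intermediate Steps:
C(m, k) = -8 + (-11 + k)/(k + m) (C(m, k) = ((-11 + k)/(k + m) + 10) - 18 = (10 + (-11 + k)/(k + m)) - 18 = -8 + (-11 + k)/(k + m))
l(4)*C(57, -42) = 4²*((-11 - 8*57 - 7*(-42))/(-42 + 57)) = 16*((-11 - 456 + 294)/15) = 16*((1/15)*(-173)) = 16*(-173/15) = -2768/15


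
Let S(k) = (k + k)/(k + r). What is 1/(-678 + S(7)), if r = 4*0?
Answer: -1/676 ≈ -0.0014793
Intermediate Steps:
r = 0
S(k) = 2 (S(k) = (k + k)/(k + 0) = (2*k)/k = 2)
1/(-678 + S(7)) = 1/(-678 + 2) = 1/(-676) = -1/676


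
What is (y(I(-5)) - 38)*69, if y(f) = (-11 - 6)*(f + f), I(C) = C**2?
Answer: -61272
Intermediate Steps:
y(f) = -34*f
(y(I(-5)) - 38)*69 = (-34*(-5)**2 - 38)*69 = (-34*25 - 38)*69 = (-850 - 38)*69 = -888*69 = -61272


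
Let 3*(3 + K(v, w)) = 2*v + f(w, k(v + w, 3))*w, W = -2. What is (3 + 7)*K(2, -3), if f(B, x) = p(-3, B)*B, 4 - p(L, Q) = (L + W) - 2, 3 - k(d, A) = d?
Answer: 940/3 ≈ 313.33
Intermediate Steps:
k(d, A) = 3 - d
p(L, Q) = 8 - L (p(L, Q) = 4 - ((L - 2) - 2) = 4 - ((-2 + L) - 2) = 4 - (-4 + L) = 4 + (4 - L) = 8 - L)
f(B, x) = 11*B (f(B, x) = (8 - 1*(-3))*B = (8 + 3)*B = 11*B)
K(v, w) = -3 + 2*v/3 + 11*w**2/3 (K(v, w) = -3 + (2*v + (11*w)*w)/3 = -3 + (2*v + 11*w**2)/3 = -3 + (2*v/3 + 11*w**2/3) = -3 + 2*v/3 + 11*w**2/3)
(3 + 7)*K(2, -3) = (3 + 7)*(-3 + (2/3)*2 + (11/3)*(-3)**2) = 10*(-3 + 4/3 + (11/3)*9) = 10*(-3 + 4/3 + 33) = 10*(94/3) = 940/3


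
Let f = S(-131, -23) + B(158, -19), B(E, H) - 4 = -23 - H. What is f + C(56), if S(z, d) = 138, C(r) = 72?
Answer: 210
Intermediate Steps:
B(E, H) = -19 - H (B(E, H) = 4 + (-23 - H) = -19 - H)
f = 138 (f = 138 + (-19 - 1*(-19)) = 138 + (-19 + 19) = 138 + 0 = 138)
f + C(56) = 138 + 72 = 210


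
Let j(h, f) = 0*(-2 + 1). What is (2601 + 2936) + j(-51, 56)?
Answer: 5537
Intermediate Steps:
j(h, f) = 0 (j(h, f) = 0*(-1) = 0)
(2601 + 2936) + j(-51, 56) = (2601 + 2936) + 0 = 5537 + 0 = 5537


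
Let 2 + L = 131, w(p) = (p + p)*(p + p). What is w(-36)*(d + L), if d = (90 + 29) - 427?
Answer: -927936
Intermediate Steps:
w(p) = 4*p² (w(p) = (2*p)*(2*p) = 4*p²)
L = 129 (L = -2 + 131 = 129)
d = -308 (d = 119 - 427 = -308)
w(-36)*(d + L) = (4*(-36)²)*(-308 + 129) = (4*1296)*(-179) = 5184*(-179) = -927936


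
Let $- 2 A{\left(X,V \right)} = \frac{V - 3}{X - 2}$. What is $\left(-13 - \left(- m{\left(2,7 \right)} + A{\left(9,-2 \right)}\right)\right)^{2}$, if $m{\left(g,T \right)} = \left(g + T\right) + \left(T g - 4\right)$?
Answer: $\frac{6241}{196} \approx 31.842$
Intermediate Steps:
$A{\left(X,V \right)} = - \frac{-3 + V}{2 \left(-2 + X\right)}$ ($A{\left(X,V \right)} = - \frac{\left(V - 3\right) \frac{1}{X - 2}}{2} = - \frac{\left(-3 + V\right) \frac{1}{-2 + X}}{2} = - \frac{\frac{1}{-2 + X} \left(-3 + V\right)}{2} = - \frac{-3 + V}{2 \left(-2 + X\right)}$)
$m{\left(g,T \right)} = -4 + T + g + T g$ ($m{\left(g,T \right)} = \left(T + g\right) + \left(-4 + T g\right) = -4 + T + g + T g$)
$\left(-13 - \left(- m{\left(2,7 \right)} + A{\left(9,-2 \right)}\right)\right)^{2} = \left(-13 + \left(\left(-4 + 7 + 2 + 7 \cdot 2\right) - \frac{3 - -2}{2 \left(-2 + 9\right)}\right)\right)^{2} = \left(-13 + \left(\left(-4 + 7 + 2 + 14\right) - \frac{3 + 2}{2 \cdot 7}\right)\right)^{2} = \left(-13 + \left(19 - \frac{1}{2} \cdot \frac{1}{7} \cdot 5\right)\right)^{2} = \left(-13 + \left(19 - \frac{5}{14}\right)\right)^{2} = \left(-13 + \frac{261}{14}\right)^{2} = \left(\frac{79}{14}\right)^{2} = \frac{6241}{196}$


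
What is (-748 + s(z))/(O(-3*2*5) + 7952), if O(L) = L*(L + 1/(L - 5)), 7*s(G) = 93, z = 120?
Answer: -5143/61970 ≈ -0.082992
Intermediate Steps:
s(G) = 93/7 (s(G) = (⅐)*93 = 93/7)
O(L) = L*(L + 1/(-5 + L))
(-748 + s(z))/(O(-3*2*5) + 7952) = (-748 + 93/7)/((-3*2*5)*(1 + (-3*2*5)² - 5*(-3*2)*5)/(-5 - 3*2*5) + 7952) = -5143/(7*((-6*5)*(1 + (-6*5)² - (-30)*5)/(-5 - 6*5) + 7952)) = -5143/(7*(-30*(1 + (-30)² - 5*(-30))/(-5 - 30) + 7952)) = -5143/(7*(-30*(1 + 900 + 150)/(-35) + 7952)) = -5143/(7*(-30*(-1/35)*1051 + 7952)) = -5143/(7*(6306/7 + 7952)) = -5143/(7*61970/7) = -5143/7*7/61970 = -5143/61970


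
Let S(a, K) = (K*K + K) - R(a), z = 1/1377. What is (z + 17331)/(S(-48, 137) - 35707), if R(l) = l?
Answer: -23864788/23068881 ≈ -1.0345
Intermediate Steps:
z = 1/1377 ≈ 0.00072622
S(a, K) = K + K**2 - a (S(a, K) = (K*K + K) - a = (K**2 + K) - a = (K + K**2) - a = K + K**2 - a)
(z + 17331)/(S(-48, 137) - 35707) = (1/1377 + 17331)/((137 + 137**2 - 1*(-48)) - 35707) = 23864788/(1377*((137 + 18769 + 48) - 35707)) = 23864788/(1377*(18954 - 35707)) = (23864788/1377)/(-16753) = (23864788/1377)*(-1/16753) = -23864788/23068881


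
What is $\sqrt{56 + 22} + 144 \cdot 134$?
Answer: $19296 + \sqrt{78} \approx 19305.0$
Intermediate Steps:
$\sqrt{56 + 22} + 144 \cdot 134 = \sqrt{78} + 19296 = 19296 + \sqrt{78}$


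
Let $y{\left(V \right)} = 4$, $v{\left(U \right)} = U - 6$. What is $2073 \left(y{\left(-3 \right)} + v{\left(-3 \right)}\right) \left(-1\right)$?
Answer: $10365$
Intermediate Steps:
$v{\left(U \right)} = -6 + U$ ($v{\left(U \right)} = U - 6 = -6 + U$)
$2073 \left(y{\left(-3 \right)} + v{\left(-3 \right)}\right) \left(-1\right) = 2073 \left(4 - 9\right) \left(-1\right) = 2073 \left(\left(-5\right) \left(-1\right)\right) = 2073 \cdot 5 = 10365$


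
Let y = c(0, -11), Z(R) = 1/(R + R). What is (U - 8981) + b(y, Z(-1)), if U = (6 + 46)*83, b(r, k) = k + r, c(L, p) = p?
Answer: -9353/2 ≈ -4676.5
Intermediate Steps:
Z(R) = 1/(2*R)
y = -11
U = 4316 (U = 52*83 = 4316)
(U - 8981) + b(y, Z(-1)) = (4316 - 8981) + ((½)/(-1) - 11) = -4665 + ((½)*(-1) - 11) = -4665 + (-½ - 11) = -4665 - 23/2 = -9353/2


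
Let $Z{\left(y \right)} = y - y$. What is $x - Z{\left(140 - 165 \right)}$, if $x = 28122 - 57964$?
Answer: $-29842$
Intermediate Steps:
$Z{\left(y \right)} = 0$
$x = -29842$ ($x = 28122 - 57964 = -29842$)
$x - Z{\left(140 - 165 \right)} = -29842 - 0 = -29842 + 0 = -29842$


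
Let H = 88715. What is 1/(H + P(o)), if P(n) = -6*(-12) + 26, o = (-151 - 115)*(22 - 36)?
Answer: 1/88813 ≈ 1.1260e-5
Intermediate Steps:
o = 3724 (o = -266*(-14) = 3724)
P(n) = 98 (P(n) = 72 + 26 = 98)
1/(H + P(o)) = 1/(88715 + 98) = 1/88813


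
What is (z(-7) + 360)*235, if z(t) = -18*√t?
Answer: 84600 - 4230*I*√7 ≈ 84600.0 - 11192.0*I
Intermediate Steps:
(z(-7) + 360)*235 = (-18*I*√7 + 360)*235 = (360 - 18*I*√7)*235 = 84600 - 4230*I*√7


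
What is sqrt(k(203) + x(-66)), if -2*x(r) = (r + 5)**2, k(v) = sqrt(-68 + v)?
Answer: sqrt(-7442 + 12*sqrt(15))/2 ≈ 42.999*I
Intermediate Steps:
x(r) = -(5 + r)**2/2 (x(r) = -(r + 5)**2/2 = -(5 + r)**2/2)
sqrt(k(203) + x(-66)) = sqrt(sqrt(-68 + 203) - (5 - 66)**2/2) = sqrt(sqrt(135) - 1/2*(-61)**2) = sqrt(3*sqrt(15) - 1/2*3721) = sqrt(3*sqrt(15) - 3721/2) = sqrt(-3721/2 + 3*sqrt(15))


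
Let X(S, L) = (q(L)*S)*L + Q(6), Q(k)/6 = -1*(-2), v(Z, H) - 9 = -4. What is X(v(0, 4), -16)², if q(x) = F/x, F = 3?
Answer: 729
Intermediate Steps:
v(Z, H) = 5 (v(Z, H) = 9 - 4 = 5)
Q(k) = 12 (Q(k) = 6*(-1*(-2)) = 6*2 = 12)
q(x) = 3/x
X(S, L) = 12 + 3*S (X(S, L) = ((3/L)*S)*L + 12 = (3*S/L)*L + 12 = 3*S + 12 = 12 + 3*S)
X(v(0, 4), -16)² = (12 + 3*5)² = (12 + 15)² = 27² = 729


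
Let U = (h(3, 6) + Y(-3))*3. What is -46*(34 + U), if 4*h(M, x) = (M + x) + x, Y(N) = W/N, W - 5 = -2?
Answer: -3887/2 ≈ -1943.5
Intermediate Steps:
W = 3 (W = 5 - 2 = 3)
Y(N) = 3/N
h(M, x) = x/2 + M/4 (h(M, x) = ((M + x) + x)/4 = (M + 2*x)/4 = x/2 + M/4)
U = 33/4 (U = (((½)*6 + (¼)*3) + 3/(-3))*3 = ((3 + ¾) + 3*(-⅓))*3 = (15/4 - 1)*3 = (11/4)*3 = 33/4 ≈ 8.2500)
-46*(34 + U) = -46*(34 + 33/4) = -46*169/4 = -3887/2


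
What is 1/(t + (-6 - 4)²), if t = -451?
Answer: -1/351 ≈ -0.0028490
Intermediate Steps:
1/(t + (-6 - 4)²) = 1/(-451 + (-6 - 4)²) = 1/(-451 + (-10)²) = 1/(-451 + 100) = 1/(-351) = -1/351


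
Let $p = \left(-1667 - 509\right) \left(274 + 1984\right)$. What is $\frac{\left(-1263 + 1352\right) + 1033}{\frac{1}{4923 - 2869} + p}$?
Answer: $- \frac{768196}{3364046677} \approx -0.00022835$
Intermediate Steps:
$p = -4913408$ ($p = \left(-2176\right) 2258 = -4913408$)
$\frac{\left(-1263 + 1352\right) + 1033}{\frac{1}{4923 - 2869} + p} = \frac{\left(-1263 + 1352\right) + 1033}{\frac{1}{4923 - 2869} - 4913408} = \frac{89 + 1033}{\frac{1}{2054} - 4913408} = \frac{1122}{\frac{1}{2054} - 4913408} = \frac{1122}{- \frac{10092140031}{2054}} = 1122 \left(- \frac{2054}{10092140031}\right) = - \frac{768196}{3364046677}$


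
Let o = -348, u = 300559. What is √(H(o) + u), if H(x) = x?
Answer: √300211 ≈ 547.92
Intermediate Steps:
√(H(o) + u) = √(-348 + 300559) = √300211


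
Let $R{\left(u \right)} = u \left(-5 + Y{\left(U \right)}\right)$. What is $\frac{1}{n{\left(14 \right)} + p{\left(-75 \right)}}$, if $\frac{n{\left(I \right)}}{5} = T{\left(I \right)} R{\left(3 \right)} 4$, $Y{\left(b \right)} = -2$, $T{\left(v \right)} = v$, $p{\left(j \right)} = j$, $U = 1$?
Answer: $- \frac{1}{5955} \approx -0.00016793$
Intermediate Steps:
$R{\left(u \right)} = - 7 u$ ($R{\left(u \right)} = u \left(-5 - 2\right) = u \left(-7\right) = - 7 u$)
$n{\left(I \right)} = - 420 I$ ($n{\left(I \right)} = 5 I \left(\left(-7\right) 3\right) 4 = 5 I \left(-21\right) 4 = 5 - 21 I 4 = 5 \left(- 84 I\right) = - 420 I$)
$\frac{1}{n{\left(14 \right)} + p{\left(-75 \right)}} = \frac{1}{\left(-420\right) 14 - 75} = \frac{1}{-5880 - 75} = \frac{1}{-5955} = - \frac{1}{5955}$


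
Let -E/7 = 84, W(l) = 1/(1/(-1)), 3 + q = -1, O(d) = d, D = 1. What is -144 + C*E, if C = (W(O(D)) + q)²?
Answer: -14844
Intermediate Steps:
q = -4 (q = -3 - 1 = -4)
W(l) = -1 (W(l) = 1/(-1) = -1)
C = 25 (C = (-1 - 4)² = (-5)² = 25)
E = -588 (E = -7*84 = -588)
-144 + C*E = -144 + 25*(-588) = -144 - 14700 = -14844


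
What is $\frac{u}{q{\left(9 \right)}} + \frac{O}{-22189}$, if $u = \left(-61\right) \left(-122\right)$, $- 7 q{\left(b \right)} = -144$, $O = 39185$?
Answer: $\frac{575135563}{1597608} \approx 360.0$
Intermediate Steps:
$q{\left(b \right)} = \frac{144}{7}$ ($q{\left(b \right)} = \left(- \frac{1}{7}\right) \left(-144\right) = \frac{144}{7}$)
$u = 7442$
$\frac{u}{q{\left(9 \right)}} + \frac{O}{-22189} = \frac{7442}{\frac{144}{7}} + \frac{39185}{-22189} = 7442 \cdot \frac{7}{144} + 39185 \left(- \frac{1}{22189}\right) = \frac{26047}{72} - \frac{39185}{22189} = \frac{575135563}{1597608}$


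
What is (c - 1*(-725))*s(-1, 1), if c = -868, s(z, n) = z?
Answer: 143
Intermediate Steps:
(c - 1*(-725))*s(-1, 1) = (-868 - 1*(-725))*(-1) = (-868 + 725)*(-1) = -143*(-1) = 143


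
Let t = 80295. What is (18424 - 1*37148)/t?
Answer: -18724/80295 ≈ -0.23319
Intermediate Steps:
(18424 - 1*37148)/t = (18424 - 1*37148)/80295 = (18424 - 37148)*(1/80295) = -18724*1/80295 = -18724/80295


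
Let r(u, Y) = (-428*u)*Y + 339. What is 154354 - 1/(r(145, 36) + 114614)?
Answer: 327108077279/2119207 ≈ 1.5435e+5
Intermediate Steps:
r(u, Y) = 339 - 428*Y*u (r(u, Y) = -428*Y*u + 339 = 339 - 428*Y*u)
154354 - 1/(r(145, 36) + 114614) = 154354 - 1/((339 - 428*36*145) + 114614) = 154354 - 1/((339 - 2234160) + 114614) = 154354 - 1/(-2233821 + 114614) = 154354 - 1/(-2119207) = 154354 - 1*(-1/2119207) = 154354 + 1/2119207 = 327108077279/2119207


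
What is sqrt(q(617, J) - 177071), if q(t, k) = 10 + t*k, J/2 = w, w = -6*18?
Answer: I*sqrt(310333) ≈ 557.08*I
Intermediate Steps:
w = -108
J = -216 (J = 2*(-108) = -216)
q(t, k) = 10 + k*t
sqrt(q(617, J) - 177071) = sqrt((10 - 216*617) - 177071) = sqrt((10 - 133272) - 177071) = sqrt(-133262 - 177071) = sqrt(-310333) = I*sqrt(310333)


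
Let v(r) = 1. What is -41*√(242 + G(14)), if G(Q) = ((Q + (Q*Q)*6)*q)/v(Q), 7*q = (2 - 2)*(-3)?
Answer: -451*√2 ≈ -637.81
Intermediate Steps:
q = 0 (q = ((2 - 2)*(-3))/7 = (0*(-3))/7 = (⅐)*0 = 0)
G(Q) = 0 (G(Q) = ((Q + (Q*Q)*6)*0)/1 = ((Q + Q²*6)*0)*1 = ((Q + 6*Q²)*0)*1 = 0*1 = 0)
-41*√(242 + G(14)) = -41*√(242 + 0) = -451*√2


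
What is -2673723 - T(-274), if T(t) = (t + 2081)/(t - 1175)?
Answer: -3874222820/1449 ≈ -2.6737e+6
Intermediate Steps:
T(t) = (2081 + t)/(-1175 + t)
-2673723 - T(-274) = -2673723 - (2081 - 274)/(-1175 - 274) = -2673723 - 1807/(-1449) = -2673723 - (-1)*1807/1449 = -2673723 - 1*(-1807/1449) = -2673723 + 1807/1449 = -3874222820/1449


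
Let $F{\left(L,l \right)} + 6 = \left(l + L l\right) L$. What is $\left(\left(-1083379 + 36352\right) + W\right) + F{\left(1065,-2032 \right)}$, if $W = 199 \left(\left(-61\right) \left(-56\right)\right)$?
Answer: $-2307276529$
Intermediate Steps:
$F{\left(L,l \right)} = -6 + L \left(l + L l\right)$ ($F{\left(L,l \right)} = -6 + \left(l + L l\right) L = -6 + L \left(l + L l\right)$)
$W = 679784$ ($W = 199 \cdot 3416 = 679784$)
$\left(\left(-1083379 + 36352\right) + W\right) + F{\left(1065,-2032 \right)} = \left(\left(-1083379 + 36352\right) + 679784\right) - \left(2164086 + 2304745200\right) = \left(-1047027 + 679784\right) - 2306909286 = -367243 - 2306909286 = -2307276529$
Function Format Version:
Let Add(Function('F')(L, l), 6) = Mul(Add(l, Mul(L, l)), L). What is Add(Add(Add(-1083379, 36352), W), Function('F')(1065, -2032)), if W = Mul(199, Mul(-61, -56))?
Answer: -2307276529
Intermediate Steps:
Function('F')(L, l) = Add(-6, Mul(L, Add(l, Mul(L, l)))) (Function('F')(L, l) = Add(-6, Mul(Add(l, Mul(L, l)), L)) = Add(-6, Mul(L, Add(l, Mul(L, l)))))
W = 679784 (W = Mul(199, 3416) = 679784)
Add(Add(Add(-1083379, 36352), W), Function('F')(1065, -2032)) = Add(Add(Add(-1083379, 36352), 679784), Add(-6, Mul(1065, -2032), Mul(-2032, Pow(1065, 2)))) = Add(Add(-1047027, 679784), Add(-6, -2164080, Mul(-2032, 1134225))) = Add(-367243, Add(-6, -2164080, -2304745200)) = Add(-367243, -2306909286) = -2307276529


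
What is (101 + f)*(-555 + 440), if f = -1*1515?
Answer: 162610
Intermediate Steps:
f = -1515
(101 + f)*(-555 + 440) = (101 - 1515)*(-555 + 440) = -1414*(-115) = 162610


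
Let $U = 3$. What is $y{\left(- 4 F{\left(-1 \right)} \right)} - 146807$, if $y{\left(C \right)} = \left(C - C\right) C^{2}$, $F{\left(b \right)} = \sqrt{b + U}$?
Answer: $-146807$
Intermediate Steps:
$F{\left(b \right)} = \sqrt{3 + b}$ ($F{\left(b \right)} = \sqrt{b + 3} = \sqrt{3 + b}$)
$y{\left(C \right)} = 0$ ($y{\left(C \right)} = 0 C^{2} = 0$)
$y{\left(- 4 F{\left(-1 \right)} \right)} - 146807 = 0 - 146807 = -146807$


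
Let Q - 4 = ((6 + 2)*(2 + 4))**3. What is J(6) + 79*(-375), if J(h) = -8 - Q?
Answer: -140229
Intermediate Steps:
Q = 110596 (Q = 4 + ((6 + 2)*(2 + 4))**3 = 4 + (8*6)**3 = 4 + 48**3 = 4 + 110592 = 110596)
J(h) = -110604 (J(h) = -8 - 1*110596 = -8 - 110596 = -110604)
J(6) + 79*(-375) = -110604 + 79*(-375) = -110604 - 29625 = -140229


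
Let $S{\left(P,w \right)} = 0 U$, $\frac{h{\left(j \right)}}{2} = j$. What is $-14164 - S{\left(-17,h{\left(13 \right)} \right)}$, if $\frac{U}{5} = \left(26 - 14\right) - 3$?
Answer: $-14164$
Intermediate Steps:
$U = 45$ ($U = 5 \left(\left(26 - 14\right) - 3\right) = 5 \left(12 - 3\right) = 5 \cdot 9 = 45$)
$h{\left(j \right)} = 2 j$
$S{\left(P,w \right)} = 0$ ($S{\left(P,w \right)} = 0 \cdot 45 = 0$)
$-14164 - S{\left(-17,h{\left(13 \right)} \right)} = -14164 - 0 = -14164 + 0 = -14164$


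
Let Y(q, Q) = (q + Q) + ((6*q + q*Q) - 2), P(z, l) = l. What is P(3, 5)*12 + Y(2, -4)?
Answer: 60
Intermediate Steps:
Y(q, Q) = -2 + Q + 7*q + Q*q (Y(q, Q) = (Q + q) + ((6*q + Q*q) - 2) = (Q + q) + (-2 + 6*q + Q*q) = -2 + Q + 7*q + Q*q)
P(3, 5)*12 + Y(2, -4) = 5*12 + (-2 - 4 + 7*2 - 4*2) = 60 + (-2 - 4 + 14 - 8) = 60 + 0 = 60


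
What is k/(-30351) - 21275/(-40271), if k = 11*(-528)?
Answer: 293203831/407421707 ≈ 0.71966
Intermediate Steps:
k = -5808
k/(-30351) - 21275/(-40271) = -5808/(-30351) - 21275/(-40271) = -5808*(-1/30351) - 21275*(-1/40271) = 1936/10117 + 21275/40271 = 293203831/407421707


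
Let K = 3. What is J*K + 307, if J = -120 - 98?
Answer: -347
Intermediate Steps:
J = -218
J*K + 307 = -218*3 + 307 = -654 + 307 = -347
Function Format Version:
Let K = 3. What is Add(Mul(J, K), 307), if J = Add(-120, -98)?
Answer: -347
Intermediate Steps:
J = -218
Add(Mul(J, K), 307) = Add(Mul(-218, 3), 307) = Add(-654, 307) = -347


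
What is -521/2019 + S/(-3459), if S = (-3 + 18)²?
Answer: -752138/2327907 ≈ -0.32310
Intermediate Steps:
S = 225 (S = 15² = 225)
-521/2019 + S/(-3459) = -521/2019 + 225/(-3459) = -521*1/2019 + 225*(-1/3459) = -521/2019 - 75/1153 = -752138/2327907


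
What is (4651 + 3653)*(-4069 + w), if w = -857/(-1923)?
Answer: -21656361440/641 ≈ -3.3785e+7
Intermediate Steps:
w = 857/1923 (w = -857*(-1/1923) = 857/1923 ≈ 0.44566)
(4651 + 3653)*(-4069 + w) = (4651 + 3653)*(-4069 + 857/1923) = 8304*(-7823830/1923) = -21656361440/641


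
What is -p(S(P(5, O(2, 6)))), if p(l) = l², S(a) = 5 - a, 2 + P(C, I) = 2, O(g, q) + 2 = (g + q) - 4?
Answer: -25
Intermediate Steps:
O(g, q) = -6 + g + q (O(g, q) = -2 + ((g + q) - 4) = -2 + (-4 + g + q) = -6 + g + q)
P(C, I) = 0 (P(C, I) = -2 + 2 = 0)
-p(S(P(5, O(2, 6)))) = -(5 - 1*0)² = -(5 + 0)² = -1*5² = -1*25 = -25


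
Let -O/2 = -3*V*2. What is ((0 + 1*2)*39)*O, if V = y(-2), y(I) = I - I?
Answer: 0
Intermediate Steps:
y(I) = 0
V = 0
O = 0 (O = -2*(-3*0)*2 = -0*2 = -2*0 = 0)
((0 + 1*2)*39)*O = ((0 + 1*2)*39)*0 = ((0 + 2)*39)*0 = (2*39)*0 = 78*0 = 0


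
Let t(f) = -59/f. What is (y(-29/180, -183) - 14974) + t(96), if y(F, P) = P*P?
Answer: 1777381/96 ≈ 18514.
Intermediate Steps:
y(F, P) = P**2
(y(-29/180, -183) - 14974) + t(96) = ((-183)**2 - 14974) - 59/96 = (33489 - 14974) - 59*1/96 = 18515 - 59/96 = 1777381/96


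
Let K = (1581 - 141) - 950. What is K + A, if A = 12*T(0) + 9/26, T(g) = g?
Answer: 12749/26 ≈ 490.35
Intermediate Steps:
K = 490 (K = 1440 - 950 = 490)
A = 9/26 (A = 12*0 + 9/26 = 0 + 9*(1/26) = 0 + 9/26 = 9/26 ≈ 0.34615)
K + A = 490 + 9/26 = 12749/26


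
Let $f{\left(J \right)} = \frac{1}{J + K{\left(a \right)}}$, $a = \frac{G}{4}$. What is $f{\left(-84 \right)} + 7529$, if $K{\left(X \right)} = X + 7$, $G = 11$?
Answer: $\frac{2236109}{297} \approx 7529.0$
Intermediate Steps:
$a = \frac{11}{4} \approx 2.75$
$K{\left(X \right)} = 7 + X$
$f{\left(J \right)} = \frac{1}{\frac{39}{4} + J}$ ($f{\left(J \right)} = \frac{1}{J + \left(7 + \frac{11}{4}\right)} = \frac{1}{J + \frac{39}{4}} = \frac{1}{\frac{39}{4} + J}$)
$f{\left(-84 \right)} + 7529 = \frac{4}{39 + 4 \left(-84\right)} + 7529 = \frac{4}{39 - 336} + 7529 = \frac{4}{-297} + 7529 = 4 \left(- \frac{1}{297}\right) + 7529 = - \frac{4}{297} + 7529 = \frac{2236109}{297}$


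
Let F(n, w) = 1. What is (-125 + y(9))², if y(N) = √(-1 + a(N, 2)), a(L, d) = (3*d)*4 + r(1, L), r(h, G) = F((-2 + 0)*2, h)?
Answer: 15649 - 500*√6 ≈ 14424.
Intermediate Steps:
r(h, G) = 1
a(L, d) = 1 + 12*d (a(L, d) = (3*d)*4 + 1 = 12*d + 1 = 1 + 12*d)
y(N) = 2*√6 (y(N) = √(-1 + (1 + 12*2)) = √(-1 + (1 + 24)) = √(-1 + 25) = √24 = 2*√6)
(-125 + y(9))² = (-125 + 2*√6)²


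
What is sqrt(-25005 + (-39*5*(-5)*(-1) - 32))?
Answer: 2*I*sqrt(6503) ≈ 161.28*I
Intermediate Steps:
sqrt(-25005 + (-39*5*(-5)*(-1) - 32)) = sqrt(-25005 + (-(-975)*(-1) - 32)) = sqrt(-25005 + (-39*25 - 32)) = sqrt(-25005 + (-975 - 32)) = sqrt(-25005 - 1007) = sqrt(-26012) = 2*I*sqrt(6503)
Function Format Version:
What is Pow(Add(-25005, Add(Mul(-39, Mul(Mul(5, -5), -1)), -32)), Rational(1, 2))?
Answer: Mul(2, I, Pow(6503, Rational(1, 2))) ≈ Mul(161.28, I)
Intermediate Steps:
Pow(Add(-25005, Add(Mul(-39, Mul(Mul(5, -5), -1)), -32)), Rational(1, 2)) = Pow(Add(-25005, Add(Mul(-39, Mul(-25, -1)), -32)), Rational(1, 2)) = Pow(Add(-25005, Add(Mul(-39, 25), -32)), Rational(1, 2)) = Pow(Add(-25005, Add(-975, -32)), Rational(1, 2)) = Pow(Add(-25005, -1007), Rational(1, 2)) = Pow(-26012, Rational(1, 2)) = Mul(2, I, Pow(6503, Rational(1, 2)))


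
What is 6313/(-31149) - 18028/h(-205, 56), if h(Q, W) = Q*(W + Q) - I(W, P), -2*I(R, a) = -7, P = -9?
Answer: -167636147/211408263 ≈ -0.79295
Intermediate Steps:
I(R, a) = 7/2 (I(R, a) = -½*(-7) = 7/2)
h(Q, W) = -7/2 + Q*(Q + W) (h(Q, W) = Q*(W + Q) - 1*7/2 = Q*(Q + W) - 7/2 = -7/2 + Q*(Q + W))
6313/(-31149) - 18028/h(-205, 56) = 6313/(-31149) - 18028/(-7/2 + (-205)² - 205*56) = 6313*(-1/31149) - 18028/(-7/2 + 42025 - 11480) = -6313/31149 - 18028/61083/2 = -6313/31149 - 18028*2/61083 = -6313/31149 - 36056/61083 = -167636147/211408263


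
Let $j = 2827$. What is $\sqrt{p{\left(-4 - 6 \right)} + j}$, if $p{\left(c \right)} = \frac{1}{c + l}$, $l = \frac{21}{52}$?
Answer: $\frac{\sqrt{703899879}}{499} \approx 53.169$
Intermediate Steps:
$l = \frac{21}{52}$ ($l = 21 \cdot \frac{1}{52} = \frac{21}{52} \approx 0.40385$)
$p{\left(c \right)} = \frac{1}{\frac{21}{52} + c}$ ($p{\left(c \right)} = \frac{1}{c + \frac{21}{52}} = \frac{1}{\frac{21}{52} + c}$)
$\sqrt{p{\left(-4 - 6 \right)} + j} = \sqrt{\frac{52}{21 + 52 \left(-4 - 6\right)} + 2827} = \sqrt{\frac{52}{21 + 52 \left(-10\right)} + 2827} = \sqrt{\frac{52}{21 - 520} + 2827} = \sqrt{\frac{52}{-499} + 2827} = \sqrt{52 \left(- \frac{1}{499}\right) + 2827} = \sqrt{- \frac{52}{499} + 2827} = \sqrt{\frac{1410621}{499}} = \frac{\sqrt{703899879}}{499}$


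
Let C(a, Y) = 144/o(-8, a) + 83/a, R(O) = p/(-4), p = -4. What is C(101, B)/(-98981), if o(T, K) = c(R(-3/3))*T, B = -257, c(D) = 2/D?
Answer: 826/9997081 ≈ 8.2624e-5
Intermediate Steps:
R(O) = 1 (R(O) = -4/(-4) = -4*(-¼) = 1)
o(T, K) = 2*T (o(T, K) = (2/1)*T = (2*1)*T = 2*T)
C(a, Y) = -9 + 83/a (C(a, Y) = 144/((2*(-8))) + 83/a = 144/(-16) + 83/a = 144*(-1/16) + 83/a = -9 + 83/a)
C(101, B)/(-98981) = (-9 + 83/101)/(-98981) = (-9 + 83*(1/101))*(-1/98981) = (-9 + 83/101)*(-1/98981) = -826/101*(-1/98981) = 826/9997081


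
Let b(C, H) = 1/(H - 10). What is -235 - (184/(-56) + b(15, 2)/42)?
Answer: -77855/336 ≈ -231.71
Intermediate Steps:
b(C, H) = 1/(-10 + H)
-235 - (184/(-56) + b(15, 2)/42) = -235 - (184/(-56) + 1/((-10 + 2)*42)) = -235 - (184*(-1/56) + (1/42)/(-8)) = -235 - (-23/7 - 1/8*1/42) = -235 - (-23/7 - 1/336) = -235 - 1*(-1105/336) = -235 + 1105/336 = -77855/336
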